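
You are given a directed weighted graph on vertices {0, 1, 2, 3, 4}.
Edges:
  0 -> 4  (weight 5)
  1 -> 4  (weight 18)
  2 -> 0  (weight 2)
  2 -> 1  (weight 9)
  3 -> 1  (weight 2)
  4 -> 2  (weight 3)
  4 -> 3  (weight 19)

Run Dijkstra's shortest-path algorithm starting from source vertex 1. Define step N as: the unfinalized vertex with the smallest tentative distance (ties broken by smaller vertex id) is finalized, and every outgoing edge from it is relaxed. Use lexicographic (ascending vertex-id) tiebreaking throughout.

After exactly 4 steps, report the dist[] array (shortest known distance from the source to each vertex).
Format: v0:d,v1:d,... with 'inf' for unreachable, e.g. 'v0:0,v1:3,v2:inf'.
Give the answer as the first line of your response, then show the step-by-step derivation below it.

v0:23,v1:0,v2:21,v3:37,v4:18

step 1: dist = v0:inf,v1:0,v2:inf,v3:inf,v4:18
step 2: dist = v0:inf,v1:0,v2:21,v3:37,v4:18
step 3: dist = v0:23,v1:0,v2:21,v3:37,v4:18
step 4: dist = v0:23,v1:0,v2:21,v3:37,v4:18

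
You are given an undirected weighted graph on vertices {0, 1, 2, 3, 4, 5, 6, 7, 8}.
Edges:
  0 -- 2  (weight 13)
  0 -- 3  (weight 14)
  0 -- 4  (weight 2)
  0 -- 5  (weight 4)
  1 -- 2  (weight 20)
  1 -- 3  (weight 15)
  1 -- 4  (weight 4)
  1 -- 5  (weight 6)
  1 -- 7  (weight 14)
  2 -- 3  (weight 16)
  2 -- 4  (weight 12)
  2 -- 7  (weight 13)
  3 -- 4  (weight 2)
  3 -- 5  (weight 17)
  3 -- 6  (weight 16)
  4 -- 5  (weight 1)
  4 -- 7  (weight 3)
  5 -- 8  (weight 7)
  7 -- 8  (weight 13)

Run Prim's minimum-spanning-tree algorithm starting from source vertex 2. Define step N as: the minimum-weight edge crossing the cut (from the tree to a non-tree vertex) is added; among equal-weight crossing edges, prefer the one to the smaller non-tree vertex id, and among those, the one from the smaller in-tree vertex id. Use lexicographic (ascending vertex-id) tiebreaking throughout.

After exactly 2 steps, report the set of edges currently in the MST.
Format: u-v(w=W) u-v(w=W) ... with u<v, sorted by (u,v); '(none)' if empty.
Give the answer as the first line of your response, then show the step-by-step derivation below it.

2-4(w=12) 4-5(w=1)

step 1: add edge 2-4 (w=12); MST = {2-4(w=12)}
step 2: add edge 4-5 (w=1); MST = {2-4(w=12) 4-5(w=1)}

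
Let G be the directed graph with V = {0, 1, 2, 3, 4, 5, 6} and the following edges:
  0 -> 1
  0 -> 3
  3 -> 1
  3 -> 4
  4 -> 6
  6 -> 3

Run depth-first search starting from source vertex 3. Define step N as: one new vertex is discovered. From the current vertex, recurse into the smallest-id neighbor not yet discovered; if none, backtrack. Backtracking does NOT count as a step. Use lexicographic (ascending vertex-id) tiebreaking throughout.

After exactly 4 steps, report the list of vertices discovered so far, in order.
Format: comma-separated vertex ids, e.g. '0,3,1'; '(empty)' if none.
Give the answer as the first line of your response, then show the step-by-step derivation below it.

3,1,4,6

step 1: discover 3; path=3; order=3
step 2: discover 1; path=3>1; order=3,1
step 3: discover 4; path=3>4; order=3,1,4
step 4: discover 6; path=3>4>6; order=3,1,4,6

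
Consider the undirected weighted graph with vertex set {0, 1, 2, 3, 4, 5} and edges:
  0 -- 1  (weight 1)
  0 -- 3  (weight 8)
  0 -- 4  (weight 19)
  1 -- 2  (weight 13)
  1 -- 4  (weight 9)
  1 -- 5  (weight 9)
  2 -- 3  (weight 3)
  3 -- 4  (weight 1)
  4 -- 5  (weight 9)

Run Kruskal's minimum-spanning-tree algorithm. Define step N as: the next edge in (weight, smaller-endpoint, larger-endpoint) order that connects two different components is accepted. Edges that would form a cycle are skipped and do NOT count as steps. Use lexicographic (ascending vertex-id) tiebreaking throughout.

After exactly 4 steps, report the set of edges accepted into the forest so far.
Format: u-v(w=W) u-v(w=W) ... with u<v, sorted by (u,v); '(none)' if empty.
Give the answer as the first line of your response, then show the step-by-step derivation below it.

0-1(w=1) 0-3(w=8) 2-3(w=3) 3-4(w=1)

step 1: add edge 0-1 (w=1); MST = {0-1(w=1)}
step 2: add edge 3-4 (w=1); MST = {0-1(w=1) 3-4(w=1)}
step 3: add edge 2-3 (w=3); MST = {0-1(w=1) 2-3(w=3) 3-4(w=1)}
step 4: add edge 0-3 (w=8); MST = {0-1(w=1) 0-3(w=8) 2-3(w=3) 3-4(w=1)}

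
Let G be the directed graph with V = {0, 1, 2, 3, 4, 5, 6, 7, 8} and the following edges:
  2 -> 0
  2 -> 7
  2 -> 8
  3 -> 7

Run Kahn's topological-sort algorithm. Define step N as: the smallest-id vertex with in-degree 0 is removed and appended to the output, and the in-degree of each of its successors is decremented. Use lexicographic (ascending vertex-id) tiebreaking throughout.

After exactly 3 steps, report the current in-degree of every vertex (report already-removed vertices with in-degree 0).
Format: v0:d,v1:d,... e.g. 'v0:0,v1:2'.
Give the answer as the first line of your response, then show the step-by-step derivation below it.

v0:0,v1:0,v2:0,v3:0,v4:0,v5:0,v6:0,v7:1,v8:0

step 1: output 1; order=[1]; indeg=(1,0,0,0,0,0,0,2,1)
step 2: output 2; order=[1,2]; indeg=(0,0,0,0,0,0,0,1,0)
step 3: output 0; order=[1,2,0]; indeg=(0,0,0,0,0,0,0,1,0)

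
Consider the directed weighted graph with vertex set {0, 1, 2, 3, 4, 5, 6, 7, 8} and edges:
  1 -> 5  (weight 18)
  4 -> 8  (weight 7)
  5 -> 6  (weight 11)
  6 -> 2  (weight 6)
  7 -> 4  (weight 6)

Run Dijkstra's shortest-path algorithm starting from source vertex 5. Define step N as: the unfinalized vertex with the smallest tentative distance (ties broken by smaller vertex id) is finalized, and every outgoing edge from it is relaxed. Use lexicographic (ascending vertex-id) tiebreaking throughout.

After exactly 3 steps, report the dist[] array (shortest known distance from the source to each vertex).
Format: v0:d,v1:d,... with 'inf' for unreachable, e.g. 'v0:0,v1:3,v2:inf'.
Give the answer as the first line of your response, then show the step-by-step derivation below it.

v0:inf,v1:inf,v2:17,v3:inf,v4:inf,v5:0,v6:11,v7:inf,v8:inf

step 1: dist = v0:inf,v1:inf,v2:inf,v3:inf,v4:inf,v5:0,v6:11,v7:inf,v8:inf
step 2: dist = v0:inf,v1:inf,v2:17,v3:inf,v4:inf,v5:0,v6:11,v7:inf,v8:inf
step 3: dist = v0:inf,v1:inf,v2:17,v3:inf,v4:inf,v5:0,v6:11,v7:inf,v8:inf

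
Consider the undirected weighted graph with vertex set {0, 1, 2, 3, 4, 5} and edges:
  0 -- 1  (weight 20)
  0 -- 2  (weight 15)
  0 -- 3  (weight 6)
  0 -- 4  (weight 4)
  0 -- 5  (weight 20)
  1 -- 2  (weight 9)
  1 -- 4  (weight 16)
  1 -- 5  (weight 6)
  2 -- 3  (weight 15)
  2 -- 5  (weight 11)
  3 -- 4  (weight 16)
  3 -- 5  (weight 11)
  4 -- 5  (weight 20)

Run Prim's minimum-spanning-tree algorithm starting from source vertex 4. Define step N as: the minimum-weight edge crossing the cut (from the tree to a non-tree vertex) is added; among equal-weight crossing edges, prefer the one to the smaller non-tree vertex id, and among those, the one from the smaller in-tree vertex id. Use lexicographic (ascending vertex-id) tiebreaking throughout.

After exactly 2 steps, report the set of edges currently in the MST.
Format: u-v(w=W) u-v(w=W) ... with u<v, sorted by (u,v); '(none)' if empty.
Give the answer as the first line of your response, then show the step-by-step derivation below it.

0-3(w=6) 0-4(w=4)

step 1: add edge 0-4 (w=4); MST = {0-4(w=4)}
step 2: add edge 0-3 (w=6); MST = {0-3(w=6) 0-4(w=4)}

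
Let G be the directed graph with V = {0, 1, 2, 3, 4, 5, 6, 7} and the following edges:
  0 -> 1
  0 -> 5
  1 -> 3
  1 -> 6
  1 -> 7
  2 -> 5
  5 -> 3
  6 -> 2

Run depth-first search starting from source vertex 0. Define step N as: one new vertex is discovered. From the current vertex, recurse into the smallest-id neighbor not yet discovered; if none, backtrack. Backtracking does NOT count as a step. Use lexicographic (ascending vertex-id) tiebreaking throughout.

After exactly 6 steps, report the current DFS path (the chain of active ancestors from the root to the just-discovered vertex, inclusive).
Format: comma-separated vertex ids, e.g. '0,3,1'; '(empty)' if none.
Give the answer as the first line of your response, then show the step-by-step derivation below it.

0,1,6,2,5

step 1: discover 0; path=0; order=0
step 2: discover 1; path=0>1; order=0,1
step 3: discover 3; path=0>1>3; order=0,1,3
step 4: discover 6; path=0>1>6; order=0,1,3,6
step 5: discover 2; path=0>1>6>2; order=0,1,3,6,2
step 6: discover 5; path=0>1>6>2>5; order=0,1,3,6,2,5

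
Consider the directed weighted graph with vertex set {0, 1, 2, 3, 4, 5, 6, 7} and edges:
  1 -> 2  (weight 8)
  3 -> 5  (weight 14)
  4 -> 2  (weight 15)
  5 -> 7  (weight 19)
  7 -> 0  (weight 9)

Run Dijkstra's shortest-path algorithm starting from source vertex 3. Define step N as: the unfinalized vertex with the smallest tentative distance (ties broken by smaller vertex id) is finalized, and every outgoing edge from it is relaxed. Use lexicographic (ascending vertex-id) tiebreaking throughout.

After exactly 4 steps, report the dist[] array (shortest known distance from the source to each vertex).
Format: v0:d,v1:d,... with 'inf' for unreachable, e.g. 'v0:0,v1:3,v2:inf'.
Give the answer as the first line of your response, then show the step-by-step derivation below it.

v0:42,v1:inf,v2:inf,v3:0,v4:inf,v5:14,v6:inf,v7:33

step 1: dist = v0:inf,v1:inf,v2:inf,v3:0,v4:inf,v5:14,v6:inf,v7:inf
step 2: dist = v0:inf,v1:inf,v2:inf,v3:0,v4:inf,v5:14,v6:inf,v7:33
step 3: dist = v0:42,v1:inf,v2:inf,v3:0,v4:inf,v5:14,v6:inf,v7:33
step 4: dist = v0:42,v1:inf,v2:inf,v3:0,v4:inf,v5:14,v6:inf,v7:33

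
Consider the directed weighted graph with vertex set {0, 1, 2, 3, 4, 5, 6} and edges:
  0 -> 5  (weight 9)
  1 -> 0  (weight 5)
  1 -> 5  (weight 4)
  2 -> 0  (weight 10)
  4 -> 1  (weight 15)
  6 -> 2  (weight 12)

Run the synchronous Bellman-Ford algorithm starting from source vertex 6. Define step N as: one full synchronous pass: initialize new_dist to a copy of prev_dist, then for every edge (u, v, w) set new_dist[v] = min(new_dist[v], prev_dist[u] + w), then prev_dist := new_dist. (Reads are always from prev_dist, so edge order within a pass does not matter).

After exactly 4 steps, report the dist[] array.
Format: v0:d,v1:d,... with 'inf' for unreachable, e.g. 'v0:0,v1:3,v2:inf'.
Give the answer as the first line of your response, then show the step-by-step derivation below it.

v0:22,v1:inf,v2:12,v3:inf,v4:inf,v5:31,v6:0

step 1: dist = v0:inf,v1:inf,v2:12,v3:inf,v4:inf,v5:inf,v6:0
step 2: dist = v0:22,v1:inf,v2:12,v3:inf,v4:inf,v5:inf,v6:0
step 3: dist = v0:22,v1:inf,v2:12,v3:inf,v4:inf,v5:31,v6:0
step 4: dist = v0:22,v1:inf,v2:12,v3:inf,v4:inf,v5:31,v6:0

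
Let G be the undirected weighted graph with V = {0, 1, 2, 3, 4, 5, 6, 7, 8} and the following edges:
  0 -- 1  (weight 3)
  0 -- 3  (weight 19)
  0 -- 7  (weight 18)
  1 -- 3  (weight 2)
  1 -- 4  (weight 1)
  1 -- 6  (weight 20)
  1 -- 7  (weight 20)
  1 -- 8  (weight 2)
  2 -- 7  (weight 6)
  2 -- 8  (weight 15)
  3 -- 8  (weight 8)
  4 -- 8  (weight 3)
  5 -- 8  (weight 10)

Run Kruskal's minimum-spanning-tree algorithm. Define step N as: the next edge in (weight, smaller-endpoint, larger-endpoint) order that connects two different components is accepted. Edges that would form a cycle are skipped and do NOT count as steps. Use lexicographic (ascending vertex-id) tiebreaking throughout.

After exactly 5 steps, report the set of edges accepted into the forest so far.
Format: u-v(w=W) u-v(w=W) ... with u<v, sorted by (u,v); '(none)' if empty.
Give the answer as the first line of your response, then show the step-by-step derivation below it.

0-1(w=3) 1-3(w=2) 1-4(w=1) 1-8(w=2) 2-7(w=6)

step 1: add edge 1-4 (w=1); MST = {1-4(w=1)}
step 2: add edge 1-3 (w=2); MST = {1-3(w=2) 1-4(w=1)}
step 3: add edge 1-8 (w=2); MST = {1-3(w=2) 1-4(w=1) 1-8(w=2)}
step 4: add edge 0-1 (w=3); MST = {0-1(w=3) 1-3(w=2) 1-4(w=1) 1-8(w=2)}
step 5: add edge 2-7 (w=6); MST = {0-1(w=3) 1-3(w=2) 1-4(w=1) 1-8(w=2) 2-7(w=6)}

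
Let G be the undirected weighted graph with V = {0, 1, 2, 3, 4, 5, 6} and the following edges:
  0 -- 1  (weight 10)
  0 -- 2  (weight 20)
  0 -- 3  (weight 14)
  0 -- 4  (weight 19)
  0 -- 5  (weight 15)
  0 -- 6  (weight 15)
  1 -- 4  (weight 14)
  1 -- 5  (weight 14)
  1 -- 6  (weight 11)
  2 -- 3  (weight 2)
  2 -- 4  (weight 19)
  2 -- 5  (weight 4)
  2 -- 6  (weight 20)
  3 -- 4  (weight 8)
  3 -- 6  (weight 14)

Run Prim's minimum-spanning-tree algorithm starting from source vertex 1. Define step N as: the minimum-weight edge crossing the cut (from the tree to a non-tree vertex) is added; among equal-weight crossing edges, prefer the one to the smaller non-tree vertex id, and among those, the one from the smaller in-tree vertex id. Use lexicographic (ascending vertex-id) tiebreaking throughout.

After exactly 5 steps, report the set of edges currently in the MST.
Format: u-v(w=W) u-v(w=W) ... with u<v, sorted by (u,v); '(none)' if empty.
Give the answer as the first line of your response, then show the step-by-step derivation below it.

0-1(w=10) 0-3(w=14) 1-6(w=11) 2-3(w=2) 2-5(w=4)

step 1: add edge 0-1 (w=10); MST = {0-1(w=10)}
step 2: add edge 1-6 (w=11); MST = {0-1(w=10) 1-6(w=11)}
step 3: add edge 0-3 (w=14); MST = {0-1(w=10) 0-3(w=14) 1-6(w=11)}
step 4: add edge 2-3 (w=2); MST = {0-1(w=10) 0-3(w=14) 1-6(w=11) 2-3(w=2)}
step 5: add edge 2-5 (w=4); MST = {0-1(w=10) 0-3(w=14) 1-6(w=11) 2-3(w=2) 2-5(w=4)}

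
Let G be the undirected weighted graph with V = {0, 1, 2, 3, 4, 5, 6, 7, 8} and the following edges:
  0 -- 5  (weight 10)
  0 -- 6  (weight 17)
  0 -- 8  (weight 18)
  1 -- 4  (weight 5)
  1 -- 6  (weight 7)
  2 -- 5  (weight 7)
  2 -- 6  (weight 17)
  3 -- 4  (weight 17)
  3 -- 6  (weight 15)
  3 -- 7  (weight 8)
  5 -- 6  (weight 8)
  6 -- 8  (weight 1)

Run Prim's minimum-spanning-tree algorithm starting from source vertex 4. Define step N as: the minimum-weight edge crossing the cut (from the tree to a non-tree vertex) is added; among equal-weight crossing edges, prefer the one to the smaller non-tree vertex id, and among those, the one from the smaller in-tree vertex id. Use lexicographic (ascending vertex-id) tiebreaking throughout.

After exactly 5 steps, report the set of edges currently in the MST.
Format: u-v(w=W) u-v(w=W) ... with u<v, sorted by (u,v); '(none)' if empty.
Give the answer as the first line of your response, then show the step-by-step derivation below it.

1-4(w=5) 1-6(w=7) 2-5(w=7) 5-6(w=8) 6-8(w=1)

step 1: add edge 1-4 (w=5); MST = {1-4(w=5)}
step 2: add edge 1-6 (w=7); MST = {1-4(w=5) 1-6(w=7)}
step 3: add edge 6-8 (w=1); MST = {1-4(w=5) 1-6(w=7) 6-8(w=1)}
step 4: add edge 5-6 (w=8); MST = {1-4(w=5) 1-6(w=7) 5-6(w=8) 6-8(w=1)}
step 5: add edge 2-5 (w=7); MST = {1-4(w=5) 1-6(w=7) 2-5(w=7) 5-6(w=8) 6-8(w=1)}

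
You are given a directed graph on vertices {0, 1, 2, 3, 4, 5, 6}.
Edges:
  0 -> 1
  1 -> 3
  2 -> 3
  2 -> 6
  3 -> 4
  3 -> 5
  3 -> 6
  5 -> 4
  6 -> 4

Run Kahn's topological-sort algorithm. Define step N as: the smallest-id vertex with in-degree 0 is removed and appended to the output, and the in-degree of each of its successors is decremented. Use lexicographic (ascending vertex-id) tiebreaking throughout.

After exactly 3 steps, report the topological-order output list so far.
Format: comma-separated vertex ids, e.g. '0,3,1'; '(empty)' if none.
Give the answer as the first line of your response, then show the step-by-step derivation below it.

0,1,2

step 1: output 0; order=[0]; indeg=(0,0,0,2,3,1,2)
step 2: output 1; order=[0,1]; indeg=(0,0,0,1,3,1,2)
step 3: output 2; order=[0,1,2]; indeg=(0,0,0,0,3,1,1)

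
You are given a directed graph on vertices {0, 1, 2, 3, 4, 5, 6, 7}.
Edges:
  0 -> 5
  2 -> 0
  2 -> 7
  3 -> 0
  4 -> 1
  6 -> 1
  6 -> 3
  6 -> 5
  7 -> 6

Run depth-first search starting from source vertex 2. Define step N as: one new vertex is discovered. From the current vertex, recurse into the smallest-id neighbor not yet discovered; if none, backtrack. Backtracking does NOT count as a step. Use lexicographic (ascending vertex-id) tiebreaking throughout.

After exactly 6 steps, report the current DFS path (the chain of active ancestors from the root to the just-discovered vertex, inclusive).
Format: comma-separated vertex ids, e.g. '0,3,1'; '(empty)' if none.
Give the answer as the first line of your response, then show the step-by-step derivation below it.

2,7,6,1

step 1: discover 2; path=2; order=2
step 2: discover 0; path=2>0; order=2,0
step 3: discover 5; path=2>0>5; order=2,0,5
step 4: discover 7; path=2>7; order=2,0,5,7
step 5: discover 6; path=2>7>6; order=2,0,5,7,6
step 6: discover 1; path=2>7>6>1; order=2,0,5,7,6,1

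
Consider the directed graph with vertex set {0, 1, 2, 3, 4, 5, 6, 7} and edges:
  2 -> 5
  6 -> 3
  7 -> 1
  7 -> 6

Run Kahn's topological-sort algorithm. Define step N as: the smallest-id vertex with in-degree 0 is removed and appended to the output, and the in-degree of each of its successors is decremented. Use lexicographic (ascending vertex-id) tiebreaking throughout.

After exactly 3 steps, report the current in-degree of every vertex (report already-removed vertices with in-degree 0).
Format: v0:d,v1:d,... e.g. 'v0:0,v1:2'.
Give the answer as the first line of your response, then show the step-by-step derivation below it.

v0:0,v1:1,v2:0,v3:1,v4:0,v5:0,v6:1,v7:0

step 1: output 0; order=[0]; indeg=(0,1,0,1,0,1,1,0)
step 2: output 2; order=[0,2]; indeg=(0,1,0,1,0,0,1,0)
step 3: output 4; order=[0,2,4]; indeg=(0,1,0,1,0,0,1,0)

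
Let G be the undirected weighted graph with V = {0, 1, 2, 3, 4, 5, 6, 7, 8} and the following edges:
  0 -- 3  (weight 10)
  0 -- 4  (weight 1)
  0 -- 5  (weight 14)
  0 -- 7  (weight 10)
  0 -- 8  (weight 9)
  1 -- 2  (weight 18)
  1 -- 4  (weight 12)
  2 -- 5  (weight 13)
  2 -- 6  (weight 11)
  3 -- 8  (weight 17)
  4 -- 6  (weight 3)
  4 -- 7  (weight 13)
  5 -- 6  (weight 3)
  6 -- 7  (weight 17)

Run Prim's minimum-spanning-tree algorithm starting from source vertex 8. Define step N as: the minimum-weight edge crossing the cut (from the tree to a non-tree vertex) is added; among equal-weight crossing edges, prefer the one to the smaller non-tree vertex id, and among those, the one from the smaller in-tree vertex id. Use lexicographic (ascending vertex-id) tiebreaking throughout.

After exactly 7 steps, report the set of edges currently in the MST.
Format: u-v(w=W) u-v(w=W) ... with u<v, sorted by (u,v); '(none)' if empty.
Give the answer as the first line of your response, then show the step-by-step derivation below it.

0-3(w=10) 0-4(w=1) 0-7(w=10) 0-8(w=9) 2-6(w=11) 4-6(w=3) 5-6(w=3)

step 1: add edge 0-8 (w=9); MST = {0-8(w=9)}
step 2: add edge 0-4 (w=1); MST = {0-4(w=1) 0-8(w=9)}
step 3: add edge 4-6 (w=3); MST = {0-4(w=1) 0-8(w=9) 4-6(w=3)}
step 4: add edge 5-6 (w=3); MST = {0-4(w=1) 0-8(w=9) 4-6(w=3) 5-6(w=3)}
step 5: add edge 0-3 (w=10); MST = {0-3(w=10) 0-4(w=1) 0-8(w=9) 4-6(w=3) 5-6(w=3)}
step 6: add edge 0-7 (w=10); MST = {0-3(w=10) 0-4(w=1) 0-7(w=10) 0-8(w=9) 4-6(w=3) 5-6(w=3)}
step 7: add edge 2-6 (w=11); MST = {0-3(w=10) 0-4(w=1) 0-7(w=10) 0-8(w=9) 2-6(w=11) 4-6(w=3) 5-6(w=3)}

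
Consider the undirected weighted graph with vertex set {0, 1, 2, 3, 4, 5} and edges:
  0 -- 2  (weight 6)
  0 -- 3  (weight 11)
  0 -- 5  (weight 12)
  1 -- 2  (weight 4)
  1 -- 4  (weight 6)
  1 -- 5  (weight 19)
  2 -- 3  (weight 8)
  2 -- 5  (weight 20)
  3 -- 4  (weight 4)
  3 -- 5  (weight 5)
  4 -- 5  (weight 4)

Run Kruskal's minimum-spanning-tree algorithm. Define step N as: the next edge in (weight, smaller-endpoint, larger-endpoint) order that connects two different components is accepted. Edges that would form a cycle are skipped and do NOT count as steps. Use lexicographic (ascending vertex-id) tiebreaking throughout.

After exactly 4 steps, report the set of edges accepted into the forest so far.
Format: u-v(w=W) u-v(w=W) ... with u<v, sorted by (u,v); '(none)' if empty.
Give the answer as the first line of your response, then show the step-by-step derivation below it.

0-2(w=6) 1-2(w=4) 3-4(w=4) 4-5(w=4)

step 1: add edge 1-2 (w=4); MST = {1-2(w=4)}
step 2: add edge 3-4 (w=4); MST = {1-2(w=4) 3-4(w=4)}
step 3: add edge 4-5 (w=4); MST = {1-2(w=4) 3-4(w=4) 4-5(w=4)}
step 4: add edge 0-2 (w=6); MST = {0-2(w=6) 1-2(w=4) 3-4(w=4) 4-5(w=4)}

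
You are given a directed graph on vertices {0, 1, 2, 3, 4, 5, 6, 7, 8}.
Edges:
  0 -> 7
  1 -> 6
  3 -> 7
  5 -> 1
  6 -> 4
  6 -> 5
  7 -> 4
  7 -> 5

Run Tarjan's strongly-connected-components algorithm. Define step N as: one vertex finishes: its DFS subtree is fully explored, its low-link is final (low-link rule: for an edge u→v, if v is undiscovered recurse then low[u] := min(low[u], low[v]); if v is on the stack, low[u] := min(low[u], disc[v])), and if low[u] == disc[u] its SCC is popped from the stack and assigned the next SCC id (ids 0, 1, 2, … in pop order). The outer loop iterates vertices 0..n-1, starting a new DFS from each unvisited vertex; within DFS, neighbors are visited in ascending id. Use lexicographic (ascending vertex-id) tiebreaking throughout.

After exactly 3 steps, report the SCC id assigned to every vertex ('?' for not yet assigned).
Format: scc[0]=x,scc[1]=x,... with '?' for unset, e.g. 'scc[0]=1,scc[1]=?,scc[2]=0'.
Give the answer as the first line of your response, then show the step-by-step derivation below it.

scc[0]=?,scc[1]=?,scc[2]=?,scc[3]=?,scc[4]=0,scc[5]=?,scc[6]=?,scc[7]=?,scc[8]=?

step 1: low=(low[0]=0,low[1]=?,low[2]=?,low[3]=?,low[4]=2,low[5]=?,low[6]=?,low[7]=1,low[8]=?); scc=(scc[0]=?,scc[1]=?,scc[2]=?,scc[3]=?,scc[4]=0,scc[5]=?,scc[6]=?,scc[7]=?,scc[8]=?)
step 2: low=(low[0]=0,low[1]=4,low[2]=?,low[3]=?,low[4]=2,low[5]=3,low[6]=3,low[7]=1,low[8]=?); scc=(scc[0]=?,scc[1]=?,scc[2]=?,scc[3]=?,scc[4]=0,scc[5]=?,scc[6]=?,scc[7]=?,scc[8]=?)
step 3: low=(low[0]=0,low[1]=3,low[2]=?,low[3]=?,low[4]=2,low[5]=3,low[6]=3,low[7]=1,low[8]=?); scc=(scc[0]=?,scc[1]=?,scc[2]=?,scc[3]=?,scc[4]=0,scc[5]=?,scc[6]=?,scc[7]=?,scc[8]=?)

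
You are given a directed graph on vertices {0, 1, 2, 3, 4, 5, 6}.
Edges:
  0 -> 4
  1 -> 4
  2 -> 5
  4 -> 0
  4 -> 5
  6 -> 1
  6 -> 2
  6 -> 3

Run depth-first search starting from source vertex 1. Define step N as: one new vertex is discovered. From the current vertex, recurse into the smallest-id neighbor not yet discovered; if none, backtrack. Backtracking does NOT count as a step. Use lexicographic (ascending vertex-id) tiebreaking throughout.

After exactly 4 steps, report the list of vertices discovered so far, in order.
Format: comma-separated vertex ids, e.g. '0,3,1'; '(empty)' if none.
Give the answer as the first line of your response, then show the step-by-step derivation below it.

1,4,0,5

step 1: discover 1; path=1; order=1
step 2: discover 4; path=1>4; order=1,4
step 3: discover 0; path=1>4>0; order=1,4,0
step 4: discover 5; path=1>4>5; order=1,4,0,5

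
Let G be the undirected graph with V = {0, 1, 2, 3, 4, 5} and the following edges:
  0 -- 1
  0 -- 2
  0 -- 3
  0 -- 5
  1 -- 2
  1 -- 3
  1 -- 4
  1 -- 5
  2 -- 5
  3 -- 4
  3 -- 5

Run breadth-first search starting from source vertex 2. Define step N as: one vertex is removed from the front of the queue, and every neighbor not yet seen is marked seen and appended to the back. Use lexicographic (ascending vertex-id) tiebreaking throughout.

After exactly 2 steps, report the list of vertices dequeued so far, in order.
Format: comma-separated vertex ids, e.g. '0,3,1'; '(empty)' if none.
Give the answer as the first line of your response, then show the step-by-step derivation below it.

2,0

step 1: dequeue 2; queue=[0,1,5]; order=2
step 2: dequeue 0; queue=[1,5,3]; order=2,0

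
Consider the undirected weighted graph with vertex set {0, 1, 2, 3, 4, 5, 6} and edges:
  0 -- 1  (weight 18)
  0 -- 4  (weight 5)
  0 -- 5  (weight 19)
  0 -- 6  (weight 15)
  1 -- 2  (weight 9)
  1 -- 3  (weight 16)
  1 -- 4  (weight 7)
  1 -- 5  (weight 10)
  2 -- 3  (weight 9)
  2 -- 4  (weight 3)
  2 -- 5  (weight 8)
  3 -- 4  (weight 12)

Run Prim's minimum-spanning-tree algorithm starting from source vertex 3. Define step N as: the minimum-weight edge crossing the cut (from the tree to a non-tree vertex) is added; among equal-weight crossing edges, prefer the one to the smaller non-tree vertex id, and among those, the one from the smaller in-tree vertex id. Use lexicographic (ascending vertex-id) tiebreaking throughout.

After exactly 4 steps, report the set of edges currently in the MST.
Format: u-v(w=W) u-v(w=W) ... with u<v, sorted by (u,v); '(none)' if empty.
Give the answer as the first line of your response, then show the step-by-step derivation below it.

0-4(w=5) 1-4(w=7) 2-3(w=9) 2-4(w=3)

step 1: add edge 2-3 (w=9); MST = {2-3(w=9)}
step 2: add edge 2-4 (w=3); MST = {2-3(w=9) 2-4(w=3)}
step 3: add edge 0-4 (w=5); MST = {0-4(w=5) 2-3(w=9) 2-4(w=3)}
step 4: add edge 1-4 (w=7); MST = {0-4(w=5) 1-4(w=7) 2-3(w=9) 2-4(w=3)}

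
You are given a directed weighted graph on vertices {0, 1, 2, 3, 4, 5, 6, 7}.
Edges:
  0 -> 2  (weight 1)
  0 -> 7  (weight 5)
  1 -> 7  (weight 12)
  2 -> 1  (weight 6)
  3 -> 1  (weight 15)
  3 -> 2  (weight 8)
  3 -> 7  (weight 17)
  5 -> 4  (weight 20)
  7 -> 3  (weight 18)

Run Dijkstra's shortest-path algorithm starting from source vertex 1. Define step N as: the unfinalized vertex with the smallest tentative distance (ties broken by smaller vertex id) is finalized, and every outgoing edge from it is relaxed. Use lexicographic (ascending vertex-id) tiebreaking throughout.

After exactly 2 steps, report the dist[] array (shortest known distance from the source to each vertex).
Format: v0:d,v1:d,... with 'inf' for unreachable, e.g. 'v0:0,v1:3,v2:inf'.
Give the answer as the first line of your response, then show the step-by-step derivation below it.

v0:inf,v1:0,v2:inf,v3:30,v4:inf,v5:inf,v6:inf,v7:12

step 1: dist = v0:inf,v1:0,v2:inf,v3:inf,v4:inf,v5:inf,v6:inf,v7:12
step 2: dist = v0:inf,v1:0,v2:inf,v3:30,v4:inf,v5:inf,v6:inf,v7:12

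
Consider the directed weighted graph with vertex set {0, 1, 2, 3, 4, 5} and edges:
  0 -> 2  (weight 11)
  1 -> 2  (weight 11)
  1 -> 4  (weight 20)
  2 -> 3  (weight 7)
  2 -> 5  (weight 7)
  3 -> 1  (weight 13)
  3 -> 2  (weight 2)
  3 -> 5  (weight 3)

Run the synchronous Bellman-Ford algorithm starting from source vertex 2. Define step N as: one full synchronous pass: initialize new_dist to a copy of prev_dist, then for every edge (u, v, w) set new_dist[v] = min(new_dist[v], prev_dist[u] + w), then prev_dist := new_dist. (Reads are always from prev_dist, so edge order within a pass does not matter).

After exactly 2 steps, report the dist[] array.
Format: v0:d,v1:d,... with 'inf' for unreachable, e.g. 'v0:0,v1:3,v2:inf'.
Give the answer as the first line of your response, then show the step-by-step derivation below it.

v0:inf,v1:20,v2:0,v3:7,v4:inf,v5:7

step 1: dist = v0:inf,v1:inf,v2:0,v3:7,v4:inf,v5:7
step 2: dist = v0:inf,v1:20,v2:0,v3:7,v4:inf,v5:7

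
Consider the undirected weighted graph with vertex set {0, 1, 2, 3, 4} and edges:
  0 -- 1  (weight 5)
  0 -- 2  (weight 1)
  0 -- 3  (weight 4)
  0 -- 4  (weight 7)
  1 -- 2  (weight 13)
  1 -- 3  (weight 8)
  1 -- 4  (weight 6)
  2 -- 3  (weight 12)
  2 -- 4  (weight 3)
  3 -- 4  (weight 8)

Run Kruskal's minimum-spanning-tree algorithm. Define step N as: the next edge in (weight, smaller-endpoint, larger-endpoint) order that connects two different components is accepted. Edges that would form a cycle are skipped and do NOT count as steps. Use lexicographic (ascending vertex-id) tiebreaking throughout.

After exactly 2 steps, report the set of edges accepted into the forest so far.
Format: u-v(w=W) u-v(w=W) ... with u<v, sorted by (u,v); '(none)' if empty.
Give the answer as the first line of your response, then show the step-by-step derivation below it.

0-2(w=1) 2-4(w=3)

step 1: add edge 0-2 (w=1); MST = {0-2(w=1)}
step 2: add edge 2-4 (w=3); MST = {0-2(w=1) 2-4(w=3)}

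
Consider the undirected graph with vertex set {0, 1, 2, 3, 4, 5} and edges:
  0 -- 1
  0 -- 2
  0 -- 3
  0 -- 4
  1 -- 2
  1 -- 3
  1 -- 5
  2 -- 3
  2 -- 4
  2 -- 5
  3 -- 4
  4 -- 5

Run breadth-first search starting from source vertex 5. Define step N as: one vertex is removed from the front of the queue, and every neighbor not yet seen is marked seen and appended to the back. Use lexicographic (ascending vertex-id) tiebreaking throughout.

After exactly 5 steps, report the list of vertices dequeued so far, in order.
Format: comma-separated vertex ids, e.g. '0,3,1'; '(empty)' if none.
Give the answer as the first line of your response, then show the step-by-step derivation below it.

5,1,2,4,0

step 1: dequeue 5; queue=[1,2,4]; order=5
step 2: dequeue 1; queue=[2,4,0,3]; order=5,1
step 3: dequeue 2; queue=[4,0,3]; order=5,1,2
step 4: dequeue 4; queue=[0,3]; order=5,1,2,4
step 5: dequeue 0; queue=[3]; order=5,1,2,4,0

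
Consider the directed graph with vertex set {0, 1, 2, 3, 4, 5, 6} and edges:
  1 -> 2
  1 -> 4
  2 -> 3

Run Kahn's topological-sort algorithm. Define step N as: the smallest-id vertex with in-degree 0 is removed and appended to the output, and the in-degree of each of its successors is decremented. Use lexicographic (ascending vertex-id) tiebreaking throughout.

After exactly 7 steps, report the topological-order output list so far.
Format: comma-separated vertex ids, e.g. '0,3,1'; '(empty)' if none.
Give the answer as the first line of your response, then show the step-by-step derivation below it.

0,1,2,3,4,5,6

step 1: output 0; order=[0]; indeg=(0,0,1,1,1,0,0)
step 2: output 1; order=[0,1]; indeg=(0,0,0,1,0,0,0)
step 3: output 2; order=[0,1,2]; indeg=(0,0,0,0,0,0,0)
step 4: output 3; order=[0,1,2,3]; indeg=(0,0,0,0,0,0,0)
step 5: output 4; order=[0,1,2,3,4]; indeg=(0,0,0,0,0,0,0)
step 6: output 5; order=[0,1,2,3,4,5]; indeg=(0,0,0,0,0,0,0)
step 7: output 6; order=[0,1,2,3,4,5,6]; indeg=(0,0,0,0,0,0,0)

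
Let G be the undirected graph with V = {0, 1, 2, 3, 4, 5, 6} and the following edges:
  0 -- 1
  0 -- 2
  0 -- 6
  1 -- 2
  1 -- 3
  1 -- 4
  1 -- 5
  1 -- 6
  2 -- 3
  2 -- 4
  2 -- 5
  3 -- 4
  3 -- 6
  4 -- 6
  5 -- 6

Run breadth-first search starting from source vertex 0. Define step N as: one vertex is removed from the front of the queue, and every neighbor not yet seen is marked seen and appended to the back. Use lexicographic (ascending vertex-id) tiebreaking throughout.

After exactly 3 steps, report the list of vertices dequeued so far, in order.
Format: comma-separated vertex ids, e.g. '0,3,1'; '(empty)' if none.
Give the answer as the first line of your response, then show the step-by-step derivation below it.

0,1,2

step 1: dequeue 0; queue=[1,2,6]; order=0
step 2: dequeue 1; queue=[2,6,3,4,5]; order=0,1
step 3: dequeue 2; queue=[6,3,4,5]; order=0,1,2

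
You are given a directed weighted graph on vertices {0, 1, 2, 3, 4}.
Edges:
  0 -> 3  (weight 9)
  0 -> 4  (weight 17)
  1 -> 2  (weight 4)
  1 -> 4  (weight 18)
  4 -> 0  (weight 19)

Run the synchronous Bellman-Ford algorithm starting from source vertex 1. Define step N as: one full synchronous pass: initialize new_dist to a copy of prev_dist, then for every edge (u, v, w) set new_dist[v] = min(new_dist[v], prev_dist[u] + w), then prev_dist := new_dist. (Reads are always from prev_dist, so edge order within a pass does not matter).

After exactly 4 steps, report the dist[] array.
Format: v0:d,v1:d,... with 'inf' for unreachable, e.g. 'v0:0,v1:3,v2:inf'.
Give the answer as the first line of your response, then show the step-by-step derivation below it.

v0:37,v1:0,v2:4,v3:46,v4:18

step 1: dist = v0:inf,v1:0,v2:4,v3:inf,v4:18
step 2: dist = v0:37,v1:0,v2:4,v3:inf,v4:18
step 3: dist = v0:37,v1:0,v2:4,v3:46,v4:18
step 4: dist = v0:37,v1:0,v2:4,v3:46,v4:18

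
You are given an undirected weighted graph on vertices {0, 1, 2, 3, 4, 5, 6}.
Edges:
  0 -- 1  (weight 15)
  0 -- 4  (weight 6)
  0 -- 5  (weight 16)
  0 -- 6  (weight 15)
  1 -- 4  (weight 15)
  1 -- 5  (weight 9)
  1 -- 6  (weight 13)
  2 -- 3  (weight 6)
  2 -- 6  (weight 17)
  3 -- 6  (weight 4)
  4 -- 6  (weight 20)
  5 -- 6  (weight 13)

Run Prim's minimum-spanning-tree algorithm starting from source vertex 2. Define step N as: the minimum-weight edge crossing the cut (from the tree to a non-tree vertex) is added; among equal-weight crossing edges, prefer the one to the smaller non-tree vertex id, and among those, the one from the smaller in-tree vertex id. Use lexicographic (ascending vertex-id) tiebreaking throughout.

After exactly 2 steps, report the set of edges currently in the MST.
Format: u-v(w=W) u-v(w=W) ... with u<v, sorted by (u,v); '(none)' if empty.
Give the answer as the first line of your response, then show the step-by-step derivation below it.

2-3(w=6) 3-6(w=4)

step 1: add edge 2-3 (w=6); MST = {2-3(w=6)}
step 2: add edge 3-6 (w=4); MST = {2-3(w=6) 3-6(w=4)}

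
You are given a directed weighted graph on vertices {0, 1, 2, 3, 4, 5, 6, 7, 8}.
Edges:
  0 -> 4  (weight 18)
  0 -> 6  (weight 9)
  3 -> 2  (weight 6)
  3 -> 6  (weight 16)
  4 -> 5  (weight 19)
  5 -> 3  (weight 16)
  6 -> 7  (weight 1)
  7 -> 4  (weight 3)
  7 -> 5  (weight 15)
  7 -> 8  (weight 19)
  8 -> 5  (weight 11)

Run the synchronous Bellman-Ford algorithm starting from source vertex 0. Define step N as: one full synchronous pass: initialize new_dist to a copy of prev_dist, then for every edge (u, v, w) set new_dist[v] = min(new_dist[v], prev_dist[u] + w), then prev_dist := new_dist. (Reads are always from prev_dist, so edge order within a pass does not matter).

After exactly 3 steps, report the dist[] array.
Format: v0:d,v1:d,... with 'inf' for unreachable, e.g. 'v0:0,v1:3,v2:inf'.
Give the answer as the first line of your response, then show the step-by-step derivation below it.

v0:0,v1:inf,v2:inf,v3:53,v4:13,v5:25,v6:9,v7:10,v8:29

step 1: dist = v0:0,v1:inf,v2:inf,v3:inf,v4:18,v5:inf,v6:9,v7:inf,v8:inf
step 2: dist = v0:0,v1:inf,v2:inf,v3:inf,v4:18,v5:37,v6:9,v7:10,v8:inf
step 3: dist = v0:0,v1:inf,v2:inf,v3:53,v4:13,v5:25,v6:9,v7:10,v8:29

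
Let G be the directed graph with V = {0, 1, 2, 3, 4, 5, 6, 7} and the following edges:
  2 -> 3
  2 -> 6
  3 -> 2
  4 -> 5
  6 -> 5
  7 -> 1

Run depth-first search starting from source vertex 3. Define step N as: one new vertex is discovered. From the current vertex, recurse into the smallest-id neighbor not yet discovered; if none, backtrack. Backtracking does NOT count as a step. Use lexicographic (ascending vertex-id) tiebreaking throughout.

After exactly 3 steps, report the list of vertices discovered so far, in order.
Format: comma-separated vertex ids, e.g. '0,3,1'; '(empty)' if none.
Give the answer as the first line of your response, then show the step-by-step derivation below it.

3,2,6

step 1: discover 3; path=3; order=3
step 2: discover 2; path=3>2; order=3,2
step 3: discover 6; path=3>2>6; order=3,2,6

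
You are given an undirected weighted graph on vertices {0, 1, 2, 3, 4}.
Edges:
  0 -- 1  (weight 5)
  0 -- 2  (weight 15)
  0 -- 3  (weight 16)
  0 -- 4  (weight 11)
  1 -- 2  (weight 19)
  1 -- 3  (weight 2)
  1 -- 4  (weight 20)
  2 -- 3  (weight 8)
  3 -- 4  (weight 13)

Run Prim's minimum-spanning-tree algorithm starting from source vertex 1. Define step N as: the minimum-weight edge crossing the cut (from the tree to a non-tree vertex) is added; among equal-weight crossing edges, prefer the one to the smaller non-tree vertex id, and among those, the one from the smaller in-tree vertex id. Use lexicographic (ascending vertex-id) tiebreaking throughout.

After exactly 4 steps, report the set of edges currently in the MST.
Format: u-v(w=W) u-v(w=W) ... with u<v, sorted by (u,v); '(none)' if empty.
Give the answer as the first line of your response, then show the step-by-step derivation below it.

0-1(w=5) 0-4(w=11) 1-3(w=2) 2-3(w=8)

step 1: add edge 1-3 (w=2); MST = {1-3(w=2)}
step 2: add edge 0-1 (w=5); MST = {0-1(w=5) 1-3(w=2)}
step 3: add edge 2-3 (w=8); MST = {0-1(w=5) 1-3(w=2) 2-3(w=8)}
step 4: add edge 0-4 (w=11); MST = {0-1(w=5) 0-4(w=11) 1-3(w=2) 2-3(w=8)}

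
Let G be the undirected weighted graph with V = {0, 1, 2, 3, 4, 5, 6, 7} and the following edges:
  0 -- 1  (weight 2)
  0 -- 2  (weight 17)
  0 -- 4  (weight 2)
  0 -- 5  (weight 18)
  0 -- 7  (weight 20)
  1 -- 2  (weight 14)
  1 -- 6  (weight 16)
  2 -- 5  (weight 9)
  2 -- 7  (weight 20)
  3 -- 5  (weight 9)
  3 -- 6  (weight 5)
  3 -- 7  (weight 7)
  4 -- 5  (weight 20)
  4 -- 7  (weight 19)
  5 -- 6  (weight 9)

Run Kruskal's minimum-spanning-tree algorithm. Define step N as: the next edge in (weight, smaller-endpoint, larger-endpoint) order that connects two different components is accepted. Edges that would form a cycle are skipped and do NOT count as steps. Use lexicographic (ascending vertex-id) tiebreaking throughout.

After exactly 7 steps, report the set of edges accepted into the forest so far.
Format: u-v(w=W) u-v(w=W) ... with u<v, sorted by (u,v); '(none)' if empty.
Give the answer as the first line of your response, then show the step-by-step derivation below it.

0-1(w=2) 0-4(w=2) 1-2(w=14) 2-5(w=9) 3-5(w=9) 3-6(w=5) 3-7(w=7)

step 1: add edge 0-1 (w=2); MST = {0-1(w=2)}
step 2: add edge 0-4 (w=2); MST = {0-1(w=2) 0-4(w=2)}
step 3: add edge 3-6 (w=5); MST = {0-1(w=2) 0-4(w=2) 3-6(w=5)}
step 4: add edge 3-7 (w=7); MST = {0-1(w=2) 0-4(w=2) 3-6(w=5) 3-7(w=7)}
step 5: add edge 2-5 (w=9); MST = {0-1(w=2) 0-4(w=2) 2-5(w=9) 3-6(w=5) 3-7(w=7)}
step 6: add edge 3-5 (w=9); MST = {0-1(w=2) 0-4(w=2) 2-5(w=9) 3-5(w=9) 3-6(w=5) 3-7(w=7)}
step 7: add edge 1-2 (w=14); MST = {0-1(w=2) 0-4(w=2) 1-2(w=14) 2-5(w=9) 3-5(w=9) 3-6(w=5) 3-7(w=7)}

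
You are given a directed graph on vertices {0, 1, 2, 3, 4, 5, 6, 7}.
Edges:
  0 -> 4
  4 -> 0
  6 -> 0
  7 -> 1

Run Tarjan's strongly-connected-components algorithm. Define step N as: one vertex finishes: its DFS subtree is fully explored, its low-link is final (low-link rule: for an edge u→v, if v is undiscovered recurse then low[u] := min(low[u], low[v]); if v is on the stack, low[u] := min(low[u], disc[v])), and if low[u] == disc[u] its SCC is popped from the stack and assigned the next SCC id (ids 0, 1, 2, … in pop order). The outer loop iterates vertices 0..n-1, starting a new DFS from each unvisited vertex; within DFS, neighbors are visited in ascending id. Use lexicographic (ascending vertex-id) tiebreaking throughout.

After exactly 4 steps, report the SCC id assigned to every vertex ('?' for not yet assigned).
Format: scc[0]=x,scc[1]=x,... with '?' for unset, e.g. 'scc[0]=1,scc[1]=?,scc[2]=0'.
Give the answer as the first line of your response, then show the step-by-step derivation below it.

scc[0]=0,scc[1]=1,scc[2]=2,scc[3]=?,scc[4]=0,scc[5]=?,scc[6]=?,scc[7]=?

step 1: low=(low[0]=0,low[1]=?,low[2]=?,low[3]=?,low[4]=0,low[5]=?,low[6]=?,low[7]=?); scc=(scc[0]=?,scc[1]=?,scc[2]=?,scc[3]=?,scc[4]=?,scc[5]=?,scc[6]=?,scc[7]=?)
step 2: low=(low[0]=0,low[1]=?,low[2]=?,low[3]=?,low[4]=0,low[5]=?,low[6]=?,low[7]=?); scc=(scc[0]=0,scc[1]=?,scc[2]=?,scc[3]=?,scc[4]=0,scc[5]=?,scc[6]=?,scc[7]=?)
step 3: low=(low[0]=0,low[1]=2,low[2]=?,low[3]=?,low[4]=0,low[5]=?,low[6]=?,low[7]=?); scc=(scc[0]=0,scc[1]=1,scc[2]=?,scc[3]=?,scc[4]=0,scc[5]=?,scc[6]=?,scc[7]=?)
step 4: low=(low[0]=0,low[1]=2,low[2]=3,low[3]=?,low[4]=0,low[5]=?,low[6]=?,low[7]=?); scc=(scc[0]=0,scc[1]=1,scc[2]=2,scc[3]=?,scc[4]=0,scc[5]=?,scc[6]=?,scc[7]=?)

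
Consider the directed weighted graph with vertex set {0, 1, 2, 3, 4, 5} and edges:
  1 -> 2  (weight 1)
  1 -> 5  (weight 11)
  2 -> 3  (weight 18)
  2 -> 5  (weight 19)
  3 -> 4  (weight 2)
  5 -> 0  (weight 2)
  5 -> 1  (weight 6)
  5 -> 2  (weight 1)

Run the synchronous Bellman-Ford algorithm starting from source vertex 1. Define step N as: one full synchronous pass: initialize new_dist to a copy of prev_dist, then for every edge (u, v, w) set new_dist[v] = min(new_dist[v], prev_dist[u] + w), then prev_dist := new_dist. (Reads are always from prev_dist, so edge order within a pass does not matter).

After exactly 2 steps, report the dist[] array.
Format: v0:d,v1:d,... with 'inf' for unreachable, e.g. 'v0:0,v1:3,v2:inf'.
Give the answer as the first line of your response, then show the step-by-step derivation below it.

v0:13,v1:0,v2:1,v3:19,v4:inf,v5:11

step 1: dist = v0:inf,v1:0,v2:1,v3:inf,v4:inf,v5:11
step 2: dist = v0:13,v1:0,v2:1,v3:19,v4:inf,v5:11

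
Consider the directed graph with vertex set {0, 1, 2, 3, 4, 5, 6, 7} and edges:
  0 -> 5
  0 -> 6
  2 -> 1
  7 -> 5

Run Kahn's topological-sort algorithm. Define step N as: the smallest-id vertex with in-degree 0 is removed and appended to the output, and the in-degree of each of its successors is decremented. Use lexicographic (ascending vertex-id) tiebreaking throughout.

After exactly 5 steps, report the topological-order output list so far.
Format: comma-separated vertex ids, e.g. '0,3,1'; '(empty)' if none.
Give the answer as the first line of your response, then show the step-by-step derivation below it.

0,2,1,3,4

step 1: output 0; order=[0]; indeg=(0,1,0,0,0,1,0,0)
step 2: output 2; order=[0,2]; indeg=(0,0,0,0,0,1,0,0)
step 3: output 1; order=[0,2,1]; indeg=(0,0,0,0,0,1,0,0)
step 4: output 3; order=[0,2,1,3]; indeg=(0,0,0,0,0,1,0,0)
step 5: output 4; order=[0,2,1,3,4]; indeg=(0,0,0,0,0,1,0,0)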